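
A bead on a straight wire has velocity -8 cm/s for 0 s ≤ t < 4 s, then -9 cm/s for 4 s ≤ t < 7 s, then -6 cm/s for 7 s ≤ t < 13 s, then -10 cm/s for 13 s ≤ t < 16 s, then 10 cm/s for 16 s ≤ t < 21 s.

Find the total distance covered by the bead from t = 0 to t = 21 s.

Total distance travelled is ∫|v| dt — sum the magnitudes of each area piece.
0–4 s: |-8| × 4 = 32 cm
4–7 s: |-9| × 3 = 27 cm
7–13 s: |-6| × 6 = 36 cm
13–16 s: |-10| × 3 = 30 cm
16–21 s: |10| × 5 = 50 cm
Total distance = 175 cm

175 cm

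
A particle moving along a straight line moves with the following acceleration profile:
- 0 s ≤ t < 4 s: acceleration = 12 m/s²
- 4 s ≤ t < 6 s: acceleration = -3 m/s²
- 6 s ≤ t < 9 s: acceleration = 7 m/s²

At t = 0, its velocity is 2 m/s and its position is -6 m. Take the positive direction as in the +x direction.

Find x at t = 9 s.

355.5 m

On each constant-a segment, Δv = aΔt and Δx = v₀Δt + ½aΔt²; chain segment to segment.
0–4 s: v starts 2 m/s; Δx = 2·4 + ½·12·4² = 104 m; v ends 50 m/s.
4–6 s: v starts 50 m/s; Δx = 50·2 + ½·-3·2² = 94 m; v ends 44 m/s.
6–9 s: v starts 44 m/s; Δx = 44·3 + ½·7·3² = 163.5 m; v ends 65 m/s.
x(9) = -6 + Σ Δx = 355.5 m.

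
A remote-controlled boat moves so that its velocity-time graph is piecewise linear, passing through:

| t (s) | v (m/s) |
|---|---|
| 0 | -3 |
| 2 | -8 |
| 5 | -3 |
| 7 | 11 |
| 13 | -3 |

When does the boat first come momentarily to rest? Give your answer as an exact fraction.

t = 38/7 s

v changes sign on 5–7 s (from -3 to 11); the graph is linear there, so v = 0 at t = 5 + (3)·(7 − 5)/(11 − -3) = 38/7 s.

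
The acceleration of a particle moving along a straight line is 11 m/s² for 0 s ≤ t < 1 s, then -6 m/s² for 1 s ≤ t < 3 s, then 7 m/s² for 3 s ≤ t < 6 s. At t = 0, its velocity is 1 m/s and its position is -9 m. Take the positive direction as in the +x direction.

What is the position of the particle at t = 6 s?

On each constant-a segment, Δv = aΔt and Δx = v₀Δt + ½aΔt²; chain segment to segment.
0–1 s: v starts 1 m/s; Δx = 1·1 + ½·11·1² = 6.5 m; v ends 12 m/s.
1–3 s: v starts 12 m/s; Δx = 12·2 + ½·-6·2² = 12 m; v ends 0 m/s.
3–6 s: v starts 0 m/s; Δx = 0·3 + ½·7·3² = 31.5 m; v ends 21 m/s.
x(6) = -9 + Σ Δx = 41 m.

41 m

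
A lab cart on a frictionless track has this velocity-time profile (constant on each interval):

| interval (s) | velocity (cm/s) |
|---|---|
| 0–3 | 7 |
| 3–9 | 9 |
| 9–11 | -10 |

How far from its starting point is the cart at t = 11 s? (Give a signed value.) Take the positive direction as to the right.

Net displacement equals the area under the velocity-time graph (areas below the axis count negative).
0–3 s: 7 × 3 = 21 cm
3–9 s: 9 × 6 = 54 cm
9–11 s: -10 × 2 = -20 cm
Net displacement = 55 cm

55 cm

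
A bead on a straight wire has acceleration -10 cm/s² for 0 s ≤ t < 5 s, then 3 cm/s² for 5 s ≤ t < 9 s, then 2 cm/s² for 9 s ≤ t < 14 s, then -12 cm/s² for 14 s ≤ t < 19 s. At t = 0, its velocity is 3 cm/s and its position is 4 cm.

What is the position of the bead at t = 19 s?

On each constant-a segment, Δv = aΔt and Δx = v₀Δt + ½aΔt²; chain segment to segment.
0–5 s: v starts 3 cm/s; Δx = 3·5 + ½·-10·5² = -110 cm; v ends -47 cm/s.
5–9 s: v starts -47 cm/s; Δx = -47·4 + ½·3·4² = -164 cm; v ends -35 cm/s.
9–14 s: v starts -35 cm/s; Δx = -35·5 + ½·2·5² = -150 cm; v ends -25 cm/s.
14–19 s: v starts -25 cm/s; Δx = -25·5 + ½·-12·5² = -275 cm; v ends -85 cm/s.
x(19) = 4 + Σ Δx = -695 cm.

-695 cm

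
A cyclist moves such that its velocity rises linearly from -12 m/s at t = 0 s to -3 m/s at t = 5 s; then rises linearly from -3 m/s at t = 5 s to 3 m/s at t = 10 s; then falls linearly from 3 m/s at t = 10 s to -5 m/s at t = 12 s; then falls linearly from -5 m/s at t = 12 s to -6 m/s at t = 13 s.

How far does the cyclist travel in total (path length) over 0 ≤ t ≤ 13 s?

54.75 m

Distance (not displacement) is the total path length: add the absolute areas under v-t.
0–5 s: |½(-12 + -3)(5)| = 37.5 m
5–10 s: v = 0 at t = 7.5 s; triangle areas 3.75 + 3.75 = 7.5 m
10–12 s: v = 0 at t = 10.75 s; triangle areas 1.125 + 3.125 = 4.25 m
12–13 s: |½(-5 + -6)(1)| = 5.5 m
Total distance = 54.75 m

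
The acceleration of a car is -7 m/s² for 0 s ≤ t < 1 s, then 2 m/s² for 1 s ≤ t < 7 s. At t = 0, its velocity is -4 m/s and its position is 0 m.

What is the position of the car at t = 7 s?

On each constant-a segment, Δv = aΔt and Δx = v₀Δt + ½aΔt²; chain segment to segment.
0–1 s: v starts -4 m/s; Δx = -4·1 + ½·-7·1² = -7.5 m; v ends -11 m/s.
1–7 s: v starts -11 m/s; Δx = -11·6 + ½·2·6² = -30 m; v ends 1 m/s.
x(7) = 0 + Σ Δx = -37.5 m.

-37.5 m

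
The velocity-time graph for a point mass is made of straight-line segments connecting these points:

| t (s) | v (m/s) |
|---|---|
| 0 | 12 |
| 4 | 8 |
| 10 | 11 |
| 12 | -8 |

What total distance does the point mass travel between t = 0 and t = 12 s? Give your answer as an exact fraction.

Total distance travelled is ∫|v| dt — sum the magnitudes of each area piece.
0–4 s: |½(12 + 8)(4)| = 40 m
4–10 s: |½(8 + 11)(6)| = 57 m
10–12 s: v = 0 at t = 212/19 s; triangle areas 121/19 + 64/19 = 185/19 m
Total distance = 2028/19 m

2028/19 m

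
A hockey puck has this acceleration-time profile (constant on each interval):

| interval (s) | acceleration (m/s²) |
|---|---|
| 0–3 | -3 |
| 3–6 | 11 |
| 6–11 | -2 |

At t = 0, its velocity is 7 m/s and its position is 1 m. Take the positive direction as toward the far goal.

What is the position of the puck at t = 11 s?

182 m

On each constant-a segment, Δv = aΔt and Δx = v₀Δt + ½aΔt²; chain segment to segment.
0–3 s: v starts 7 m/s; Δx = 7·3 + ½·-3·3² = 7.5 m; v ends -2 m/s.
3–6 s: v starts -2 m/s; Δx = -2·3 + ½·11·3² = 43.5 m; v ends 31 m/s.
6–11 s: v starts 31 m/s; Δx = 31·5 + ½·-2·5² = 130 m; v ends 21 m/s.
x(11) = 1 + Σ Δx = 182 m.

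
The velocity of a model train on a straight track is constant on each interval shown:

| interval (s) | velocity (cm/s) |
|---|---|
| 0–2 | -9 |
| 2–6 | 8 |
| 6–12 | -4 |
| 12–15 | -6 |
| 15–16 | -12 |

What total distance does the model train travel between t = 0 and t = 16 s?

Total distance travelled is ∫|v| dt — sum the magnitudes of each area piece.
0–2 s: |-9| × 2 = 18 cm
2–6 s: |8| × 4 = 32 cm
6–12 s: |-4| × 6 = 24 cm
12–15 s: |-6| × 3 = 18 cm
15–16 s: |-12| × 1 = 12 cm
Total distance = 104 cm

104 cm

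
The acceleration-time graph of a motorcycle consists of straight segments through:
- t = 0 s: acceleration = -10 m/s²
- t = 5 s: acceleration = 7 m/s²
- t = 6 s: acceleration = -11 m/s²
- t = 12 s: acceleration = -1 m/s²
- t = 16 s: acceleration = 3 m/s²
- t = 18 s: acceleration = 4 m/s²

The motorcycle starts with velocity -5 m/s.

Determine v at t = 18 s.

Δv equals the area under the a-t graph; then v = v₀ + Δv.
0–5 s: ½(-10 + 7)(5) = -7.5 m/s
5–6 s: ½(7 + -11)(1) = -2 m/s
6–12 s: ½(-11 + -1)(6) = -36 m/s
12–16 s: ½(-1 + 3)(4) = 4 m/s
16–18 s: ½(3 + 4)(2) = 7 m/s
Δv = -34.5 m/s, so v(18) = -5 + (-34.5) = -39.5 m/s.

-39.5 m/s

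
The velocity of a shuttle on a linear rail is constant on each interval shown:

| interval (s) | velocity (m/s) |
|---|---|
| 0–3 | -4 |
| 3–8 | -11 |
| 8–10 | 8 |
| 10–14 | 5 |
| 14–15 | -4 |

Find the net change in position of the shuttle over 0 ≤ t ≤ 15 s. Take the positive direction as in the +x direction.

Displacement is the signed area under the v-t curve.
0–3 s: -4 × 3 = -12 m
3–8 s: -11 × 5 = -55 m
8–10 s: 8 × 2 = 16 m
10–14 s: 5 × 4 = 20 m
14–15 s: -4 × 1 = -4 m
Net displacement = -35 m

-35 m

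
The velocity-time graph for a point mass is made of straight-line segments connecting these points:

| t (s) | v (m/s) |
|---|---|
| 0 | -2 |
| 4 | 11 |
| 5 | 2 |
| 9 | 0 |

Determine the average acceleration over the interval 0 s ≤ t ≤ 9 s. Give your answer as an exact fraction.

2/9 m/s²

Average acceleration = Δv/Δt = (0 − -2)/(9 − 0) = 2/9 m/s².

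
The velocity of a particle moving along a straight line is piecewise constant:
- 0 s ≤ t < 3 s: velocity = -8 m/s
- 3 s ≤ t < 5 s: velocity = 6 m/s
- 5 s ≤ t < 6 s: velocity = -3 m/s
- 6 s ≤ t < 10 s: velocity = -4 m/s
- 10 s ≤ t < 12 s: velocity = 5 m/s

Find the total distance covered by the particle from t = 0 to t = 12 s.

Distance (not displacement) is the total path length: add the absolute areas under v-t.
0–3 s: |-8| × 3 = 24 m
3–5 s: |6| × 2 = 12 m
5–6 s: |-3| × 1 = 3 m
6–10 s: |-4| × 4 = 16 m
10–12 s: |5| × 2 = 10 m
Total distance = 65 m

65 m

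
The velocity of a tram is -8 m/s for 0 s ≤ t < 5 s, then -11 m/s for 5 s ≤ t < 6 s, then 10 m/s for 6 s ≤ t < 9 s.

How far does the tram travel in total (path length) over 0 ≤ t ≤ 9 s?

Total distance travelled is ∫|v| dt — sum the magnitudes of each area piece.
0–5 s: |-8| × 5 = 40 m
5–6 s: |-11| × 1 = 11 m
6–9 s: |10| × 3 = 30 m
Total distance = 81 m

81 m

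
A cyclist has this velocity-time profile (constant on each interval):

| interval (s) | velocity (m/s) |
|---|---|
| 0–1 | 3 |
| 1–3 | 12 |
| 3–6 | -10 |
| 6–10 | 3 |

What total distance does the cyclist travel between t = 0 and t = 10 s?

Total distance travelled is ∫|v| dt — sum the magnitudes of each area piece.
0–1 s: |3| × 1 = 3 m
1–3 s: |12| × 2 = 24 m
3–6 s: |-10| × 3 = 30 m
6–10 s: |3| × 4 = 12 m
Total distance = 69 m

69 m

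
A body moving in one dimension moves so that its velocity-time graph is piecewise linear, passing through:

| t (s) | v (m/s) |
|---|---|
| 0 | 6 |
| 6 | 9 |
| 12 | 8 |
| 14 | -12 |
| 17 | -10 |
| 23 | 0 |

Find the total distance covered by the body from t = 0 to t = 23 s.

169.4 m

Distance (not displacement) is the total path length: add the absolute areas under v-t.
0–6 s: |½(6 + 9)(6)| = 45 m
6–12 s: |½(9 + 8)(6)| = 51 m
12–14 s: v = 0 at t = 12.8 s; triangle areas 3.2 + 7.2 = 10.4 m
14–17 s: |½(-12 + -10)(3)| = 33 m
17–23 s: |½(-10 + 0)(6)| = 30 m
Total distance = 169.4 m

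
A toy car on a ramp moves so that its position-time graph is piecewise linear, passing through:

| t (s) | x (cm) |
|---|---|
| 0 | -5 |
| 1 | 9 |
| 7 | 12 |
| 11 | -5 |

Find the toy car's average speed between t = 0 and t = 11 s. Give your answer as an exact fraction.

34/11 cm/s

Average speed = (total path length)/(elapsed time); on a piecewise-linear x-t graph the path length is Σ|Δx|.
0–1 s: |Δx| = |9 − -5| = 14 cm
1–7 s: |Δx| = |12 − 9| = 3 cm
7–11 s: |Δx| = |-5 − 12| = 17 cm
Total path = 34 cm; average speed = 34/11 = 34/11 cm/s.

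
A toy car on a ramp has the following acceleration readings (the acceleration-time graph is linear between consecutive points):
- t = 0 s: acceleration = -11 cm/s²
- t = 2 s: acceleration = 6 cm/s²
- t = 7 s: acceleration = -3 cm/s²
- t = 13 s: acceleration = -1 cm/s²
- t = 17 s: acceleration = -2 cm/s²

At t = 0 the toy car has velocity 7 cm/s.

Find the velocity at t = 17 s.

-8.5 cm/s

Δv equals the area under the a-t graph; then v = v₀ + Δv.
0–2 s: ½(-11 + 6)(2) = -5 cm/s
2–7 s: ½(6 + -3)(5) = 7.5 cm/s
7–13 s: ½(-3 + -1)(6) = -12 cm/s
13–17 s: ½(-1 + -2)(4) = -6 cm/s
Δv = -15.5 cm/s, so v(17) = 7 + (-15.5) = -8.5 cm/s.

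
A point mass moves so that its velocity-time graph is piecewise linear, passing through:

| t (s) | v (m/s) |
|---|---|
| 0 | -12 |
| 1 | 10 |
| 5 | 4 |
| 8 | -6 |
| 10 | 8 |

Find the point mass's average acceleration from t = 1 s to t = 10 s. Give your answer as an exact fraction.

-2/9 m/s²

Average acceleration = Δv/Δt = (8 − 10)/(10 − 1) = -2/9 m/s².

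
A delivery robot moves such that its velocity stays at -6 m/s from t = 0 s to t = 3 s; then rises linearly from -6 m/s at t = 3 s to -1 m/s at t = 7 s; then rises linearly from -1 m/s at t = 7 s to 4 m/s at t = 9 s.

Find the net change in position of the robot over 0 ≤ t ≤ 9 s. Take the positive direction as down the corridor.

-29 m

Net displacement equals the area under the velocity-time graph (areas below the axis count negative).
0–3 s: -6 × 3 = -18 m
3–7 s: ½(-6 + -1)(4) = -14 m
7–9 s: ½(-1 + 4)(2) = 3 m
Net displacement = -29 m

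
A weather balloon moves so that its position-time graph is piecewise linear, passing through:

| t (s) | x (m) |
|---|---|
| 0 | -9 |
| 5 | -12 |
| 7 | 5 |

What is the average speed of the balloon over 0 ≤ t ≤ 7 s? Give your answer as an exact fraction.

Average speed = (total path length)/(elapsed time); on a piecewise-linear x-t graph the path length is Σ|Δx|.
0–5 s: |Δx| = |-12 − -9| = 3 m
5–7 s: |Δx| = |5 − -12| = 17 m
Total path = 20 m; average speed = 20/7 = 20/7 m/s.

20/7 m/s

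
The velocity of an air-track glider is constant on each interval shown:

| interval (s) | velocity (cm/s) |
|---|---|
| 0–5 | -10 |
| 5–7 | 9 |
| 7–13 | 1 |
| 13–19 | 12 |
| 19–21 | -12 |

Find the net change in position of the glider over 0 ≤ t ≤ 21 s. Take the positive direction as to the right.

22 cm

Displacement is the signed area under the v-t curve.
0–5 s: -10 × 5 = -50 cm
5–7 s: 9 × 2 = 18 cm
7–13 s: 1 × 6 = 6 cm
13–19 s: 12 × 6 = 72 cm
19–21 s: -12 × 2 = -24 cm
Net displacement = 22 cm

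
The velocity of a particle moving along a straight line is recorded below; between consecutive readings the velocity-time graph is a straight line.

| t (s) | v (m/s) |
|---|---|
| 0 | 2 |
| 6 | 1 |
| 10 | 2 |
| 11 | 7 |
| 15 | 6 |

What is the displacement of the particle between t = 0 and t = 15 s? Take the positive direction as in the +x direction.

45.5 m

Displacement is the signed area under the v-t curve.
0–6 s: ½(2 + 1)(6) = 9 m
6–10 s: ½(1 + 2)(4) = 6 m
10–11 s: ½(2 + 7)(1) = 4.5 m
11–15 s: ½(7 + 6)(4) = 26 m
Net displacement = 45.5 m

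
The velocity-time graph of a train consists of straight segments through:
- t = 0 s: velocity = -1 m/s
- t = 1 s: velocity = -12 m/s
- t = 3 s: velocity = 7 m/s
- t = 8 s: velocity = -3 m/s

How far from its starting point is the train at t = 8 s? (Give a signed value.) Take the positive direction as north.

-1.5 m

Displacement is the signed area under the v-t curve.
0–1 s: ½(-1 + -12)(1) = -6.5 m
1–3 s: ½(-12 + 7)(2) = -5 m
3–8 s: ½(7 + -3)(5) = 10 m
Net displacement = -1.5 m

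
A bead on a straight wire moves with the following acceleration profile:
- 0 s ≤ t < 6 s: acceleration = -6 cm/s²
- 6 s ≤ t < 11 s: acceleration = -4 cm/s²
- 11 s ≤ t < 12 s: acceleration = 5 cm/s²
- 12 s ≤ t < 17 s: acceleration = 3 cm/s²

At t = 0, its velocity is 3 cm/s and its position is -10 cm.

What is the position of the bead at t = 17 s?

-568 cm

On each constant-a segment, Δv = aΔt and Δx = v₀Δt + ½aΔt²; chain segment to segment.
0–6 s: v starts 3 cm/s; Δx = 3·6 + ½·-6·6² = -90 cm; v ends -33 cm/s.
6–11 s: v starts -33 cm/s; Δx = -33·5 + ½·-4·5² = -215 cm; v ends -53 cm/s.
11–12 s: v starts -53 cm/s; Δx = -53·1 + ½·5·1² = -50.5 cm; v ends -48 cm/s.
12–17 s: v starts -48 cm/s; Δx = -48·5 + ½·3·5² = -202.5 cm; v ends -33 cm/s.
x(17) = -10 + Σ Δx = -568 cm.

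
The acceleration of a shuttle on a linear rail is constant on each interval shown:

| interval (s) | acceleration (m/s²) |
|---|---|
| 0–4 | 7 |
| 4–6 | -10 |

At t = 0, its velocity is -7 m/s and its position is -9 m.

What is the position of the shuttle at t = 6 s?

On each constant-a segment, Δv = aΔt and Δx = v₀Δt + ½aΔt²; chain segment to segment.
0–4 s: v starts -7 m/s; Δx = -7·4 + ½·7·4² = 28 m; v ends 21 m/s.
4–6 s: v starts 21 m/s; Δx = 21·2 + ½·-10·2² = 22 m; v ends 1 m/s.
x(6) = -9 + Σ Δx = 41 m.

41 m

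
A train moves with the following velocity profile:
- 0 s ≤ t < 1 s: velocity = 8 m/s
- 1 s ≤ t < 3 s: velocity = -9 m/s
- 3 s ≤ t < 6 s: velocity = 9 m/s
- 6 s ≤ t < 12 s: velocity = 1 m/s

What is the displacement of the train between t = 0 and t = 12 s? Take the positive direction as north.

23 m

Displacement is the signed area under the v-t curve.
0–1 s: 8 × 1 = 8 m
1–3 s: -9 × 2 = -18 m
3–6 s: 9 × 3 = 27 m
6–12 s: 1 × 6 = 6 m
Net displacement = 23 m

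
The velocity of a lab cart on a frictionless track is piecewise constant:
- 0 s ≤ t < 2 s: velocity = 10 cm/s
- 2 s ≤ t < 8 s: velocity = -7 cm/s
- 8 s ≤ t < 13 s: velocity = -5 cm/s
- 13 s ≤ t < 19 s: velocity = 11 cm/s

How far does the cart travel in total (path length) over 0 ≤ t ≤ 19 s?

153 cm

Distance (not displacement) is the total path length: add the absolute areas under v-t.
0–2 s: |10| × 2 = 20 cm
2–8 s: |-7| × 6 = 42 cm
8–13 s: |-5| × 5 = 25 cm
13–19 s: |11| × 6 = 66 cm
Total distance = 153 cm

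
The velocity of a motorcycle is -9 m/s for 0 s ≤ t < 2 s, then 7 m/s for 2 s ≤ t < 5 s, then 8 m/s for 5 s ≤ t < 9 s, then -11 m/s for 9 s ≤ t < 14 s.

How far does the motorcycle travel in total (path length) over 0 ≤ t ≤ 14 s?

126 m

Total distance travelled is ∫|v| dt — sum the magnitudes of each area piece.
0–2 s: |-9| × 2 = 18 m
2–5 s: |7| × 3 = 21 m
5–9 s: |8| × 4 = 32 m
9–14 s: |-11| × 5 = 55 m
Total distance = 126 m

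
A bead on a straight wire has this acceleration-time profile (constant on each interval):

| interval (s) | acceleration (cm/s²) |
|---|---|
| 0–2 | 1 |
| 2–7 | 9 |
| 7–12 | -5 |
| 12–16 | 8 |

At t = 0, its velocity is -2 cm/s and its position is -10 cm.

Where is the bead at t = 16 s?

407 cm

On each constant-a segment, Δv = aΔt and Δx = v₀Δt + ½aΔt²; chain segment to segment.
0–2 s: v starts -2 cm/s; Δx = -2·2 + ½·1·2² = -2 cm; v ends 0 cm/s.
2–7 s: v starts 0 cm/s; Δx = 0·5 + ½·9·5² = 112.5 cm; v ends 45 cm/s.
7–12 s: v starts 45 cm/s; Δx = 45·5 + ½·-5·5² = 162.5 cm; v ends 20 cm/s.
12–16 s: v starts 20 cm/s; Δx = 20·4 + ½·8·4² = 144 cm; v ends 52 cm/s.
x(16) = -10 + Σ Δx = 407 cm.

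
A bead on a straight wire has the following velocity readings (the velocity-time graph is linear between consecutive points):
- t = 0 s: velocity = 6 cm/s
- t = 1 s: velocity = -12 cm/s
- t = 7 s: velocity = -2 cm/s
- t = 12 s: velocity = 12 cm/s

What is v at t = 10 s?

On 7–12 s the graph is linear from -2 to 12 cm/s: v(10) = -2 + (12 − -2)·(10 − 7)/(12 − 7) = 6.4 cm/s.

6.4 cm/s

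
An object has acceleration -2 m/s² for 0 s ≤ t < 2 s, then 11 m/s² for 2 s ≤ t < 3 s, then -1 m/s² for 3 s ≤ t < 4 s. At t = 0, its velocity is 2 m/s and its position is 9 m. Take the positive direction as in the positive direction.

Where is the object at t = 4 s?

On each constant-a segment, Δv = aΔt and Δx = v₀Δt + ½aΔt²; chain segment to segment.
0–2 s: v starts 2 m/s; Δx = 2·2 + ½·-2·2² = 0 m; v ends -2 m/s.
2–3 s: v starts -2 m/s; Δx = -2·1 + ½·11·1² = 3.5 m; v ends 9 m/s.
3–4 s: v starts 9 m/s; Δx = 9·1 + ½·-1·1² = 8.5 m; v ends 8 m/s.
x(4) = 9 + Σ Δx = 21 m.

21 m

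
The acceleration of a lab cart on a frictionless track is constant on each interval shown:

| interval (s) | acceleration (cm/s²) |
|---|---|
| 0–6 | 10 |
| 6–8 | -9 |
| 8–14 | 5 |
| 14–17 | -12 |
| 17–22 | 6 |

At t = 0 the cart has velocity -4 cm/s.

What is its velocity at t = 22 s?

62 cm/s

Δv equals the area under the a-t graph; then v = v₀ + Δv.
0–6 s: 10 × 6 = 60 cm/s
6–8 s: -9 × 2 = -18 cm/s
8–14 s: 5 × 6 = 30 cm/s
14–17 s: -12 × 3 = -36 cm/s
17–22 s: 6 × 5 = 30 cm/s
Δv = 66 cm/s, so v(22) = -4 + (66) = 62 cm/s.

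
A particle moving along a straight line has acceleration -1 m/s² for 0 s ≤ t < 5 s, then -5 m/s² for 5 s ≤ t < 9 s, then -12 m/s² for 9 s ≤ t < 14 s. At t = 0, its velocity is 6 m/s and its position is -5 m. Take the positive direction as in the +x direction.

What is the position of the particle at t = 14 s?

On each constant-a segment, Δv = aΔt and Δx = v₀Δt + ½aΔt²; chain segment to segment.
0–5 s: v starts 6 m/s; Δx = 6·5 + ½·-1·5² = 17.5 m; v ends 1 m/s.
5–9 s: v starts 1 m/s; Δx = 1·4 + ½·-5·4² = -36 m; v ends -19 m/s.
9–14 s: v starts -19 m/s; Δx = -19·5 + ½·-12·5² = -245 m; v ends -79 m/s.
x(14) = -5 + Σ Δx = -268.5 m.

-268.5 m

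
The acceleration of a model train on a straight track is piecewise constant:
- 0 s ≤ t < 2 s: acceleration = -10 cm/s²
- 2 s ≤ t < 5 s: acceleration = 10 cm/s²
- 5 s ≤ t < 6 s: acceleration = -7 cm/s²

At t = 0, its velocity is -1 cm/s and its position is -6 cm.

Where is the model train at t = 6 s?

-40.5 cm

On each constant-a segment, Δv = aΔt and Δx = v₀Δt + ½aΔt²; chain segment to segment.
0–2 s: v starts -1 cm/s; Δx = -1·2 + ½·-10·2² = -22 cm; v ends -21 cm/s.
2–5 s: v starts -21 cm/s; Δx = -21·3 + ½·10·3² = -18 cm; v ends 9 cm/s.
5–6 s: v starts 9 cm/s; Δx = 9·1 + ½·-7·1² = 5.5 cm; v ends 2 cm/s.
x(6) = -6 + Σ Δx = -40.5 cm.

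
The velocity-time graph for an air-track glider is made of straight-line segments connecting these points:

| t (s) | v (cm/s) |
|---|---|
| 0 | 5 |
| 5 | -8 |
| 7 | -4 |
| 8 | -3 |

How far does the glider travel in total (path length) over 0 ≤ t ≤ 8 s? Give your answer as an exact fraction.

424/13 cm

Distance (not displacement) is the total path length: add the absolute areas under v-t.
0–5 s: v = 0 at t = 25/13 s; triangle areas 125/26 + 160/13 = 445/26 cm
5–7 s: |½(-8 + -4)(2)| = 12 cm
7–8 s: |½(-4 + -3)(1)| = 3.5 cm
Total distance = 424/13 cm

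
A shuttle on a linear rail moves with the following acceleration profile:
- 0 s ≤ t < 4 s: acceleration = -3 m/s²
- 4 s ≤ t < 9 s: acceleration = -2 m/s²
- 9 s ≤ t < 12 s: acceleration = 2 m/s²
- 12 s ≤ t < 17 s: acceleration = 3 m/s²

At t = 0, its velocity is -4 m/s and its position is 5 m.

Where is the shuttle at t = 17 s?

-271.5 m

On each constant-a segment, Δv = aΔt and Δx = v₀Δt + ½aΔt²; chain segment to segment.
0–4 s: v starts -4 m/s; Δx = -4·4 + ½·-3·4² = -40 m; v ends -16 m/s.
4–9 s: v starts -16 m/s; Δx = -16·5 + ½·-2·5² = -105 m; v ends -26 m/s.
9–12 s: v starts -26 m/s; Δx = -26·3 + ½·2·3² = -69 m; v ends -20 m/s.
12–17 s: v starts -20 m/s; Δx = -20·5 + ½·3·5² = -62.5 m; v ends -5 m/s.
x(17) = 5 + Σ Δx = -271.5 m.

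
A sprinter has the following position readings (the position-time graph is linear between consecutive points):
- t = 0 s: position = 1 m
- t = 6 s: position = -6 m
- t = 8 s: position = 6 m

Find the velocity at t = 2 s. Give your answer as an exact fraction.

Velocity is the slope of the x-t graph on 0–6 s: (-6 − 1)/(6 − 0) = -7/6 m/s.

-7/6 m/s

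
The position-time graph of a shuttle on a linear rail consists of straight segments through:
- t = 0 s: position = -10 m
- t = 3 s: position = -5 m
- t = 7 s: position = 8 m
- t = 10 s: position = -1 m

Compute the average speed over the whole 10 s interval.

Average speed = (total path length)/(elapsed time); on a piecewise-linear x-t graph the path length is Σ|Δx|.
0–3 s: |Δx| = |-5 − -10| = 5 m
3–7 s: |Δx| = |8 − -5| = 13 m
7–10 s: |Δx| = |-1 − 8| = 9 m
Total path = 27 m; average speed = 27/10 = 2.7 m/s.

2.7 m/s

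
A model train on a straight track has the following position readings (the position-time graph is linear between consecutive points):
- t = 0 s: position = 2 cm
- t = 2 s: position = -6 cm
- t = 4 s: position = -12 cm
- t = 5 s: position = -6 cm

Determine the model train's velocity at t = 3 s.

Velocity is the slope of the x-t graph on 2–4 s: (-12 − -6)/(4 − 2) = -3 cm/s.

-3 cm/s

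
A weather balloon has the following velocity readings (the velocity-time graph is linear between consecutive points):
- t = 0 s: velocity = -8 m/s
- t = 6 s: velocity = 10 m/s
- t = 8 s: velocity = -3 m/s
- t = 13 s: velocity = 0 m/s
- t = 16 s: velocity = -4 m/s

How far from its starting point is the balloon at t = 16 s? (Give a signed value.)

-0.5 m

Displacement is the signed area under the v-t curve.
0–6 s: ½(-8 + 10)(6) = 6 m
6–8 s: ½(10 + -3)(2) = 7 m
8–13 s: ½(-3 + 0)(5) = -7.5 m
13–16 s: ½(0 + -4)(3) = -6 m
Net displacement = -0.5 m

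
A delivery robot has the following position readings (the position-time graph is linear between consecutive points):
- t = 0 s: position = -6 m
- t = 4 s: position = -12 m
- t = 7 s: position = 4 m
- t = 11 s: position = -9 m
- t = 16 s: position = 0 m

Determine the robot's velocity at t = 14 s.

Velocity is the slope of the x-t graph on 11–16 s: (0 − -9)/(16 − 11) = 1.8 m/s.

1.8 m/s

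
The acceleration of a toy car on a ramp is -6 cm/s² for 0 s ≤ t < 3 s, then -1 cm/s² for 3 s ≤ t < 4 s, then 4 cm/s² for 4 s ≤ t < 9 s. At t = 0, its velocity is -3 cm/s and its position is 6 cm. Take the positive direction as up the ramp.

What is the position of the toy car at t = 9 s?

-111.5 cm

On each constant-a segment, Δv = aΔt and Δx = v₀Δt + ½aΔt²; chain segment to segment.
0–3 s: v starts -3 cm/s; Δx = -3·3 + ½·-6·3² = -36 cm; v ends -21 cm/s.
3–4 s: v starts -21 cm/s; Δx = -21·1 + ½·-1·1² = -21.5 cm; v ends -22 cm/s.
4–9 s: v starts -22 cm/s; Δx = -22·5 + ½·4·5² = -60 cm; v ends -2 cm/s.
x(9) = 6 + Σ Δx = -111.5 cm.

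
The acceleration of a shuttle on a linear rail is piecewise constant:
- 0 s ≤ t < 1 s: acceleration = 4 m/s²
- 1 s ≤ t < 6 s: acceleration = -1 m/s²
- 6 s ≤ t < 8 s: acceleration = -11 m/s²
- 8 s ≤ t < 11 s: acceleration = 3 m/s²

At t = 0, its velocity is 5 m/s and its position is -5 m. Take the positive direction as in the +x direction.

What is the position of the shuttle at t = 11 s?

-20 m

On each constant-a segment, Δv = aΔt and Δx = v₀Δt + ½aΔt²; chain segment to segment.
0–1 s: v starts 5 m/s; Δx = 5·1 + ½·4·1² = 7 m; v ends 9 m/s.
1–6 s: v starts 9 m/s; Δx = 9·5 + ½·-1·5² = 32.5 m; v ends 4 m/s.
6–8 s: v starts 4 m/s; Δx = 4·2 + ½·-11·2² = -14 m; v ends -18 m/s.
8–11 s: v starts -18 m/s; Δx = -18·3 + ½·3·3² = -40.5 m; v ends -9 m/s.
x(11) = -5 + Σ Δx = -20 m.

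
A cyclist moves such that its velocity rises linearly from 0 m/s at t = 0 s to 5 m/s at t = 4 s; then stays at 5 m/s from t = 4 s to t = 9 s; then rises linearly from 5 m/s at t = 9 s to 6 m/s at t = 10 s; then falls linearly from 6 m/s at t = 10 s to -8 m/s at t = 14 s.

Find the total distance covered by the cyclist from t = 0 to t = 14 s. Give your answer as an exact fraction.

Total distance travelled is ∫|v| dt — sum the magnitudes of each area piece.
0–4 s: |½(0 + 5)(4)| = 10 m
4–9 s: |5| × 5 = 25 m
9–10 s: |½(5 + 6)(1)| = 5.5 m
10–14 s: v = 0 at t = 82/7 s; triangle areas 36/7 + 64/7 = 100/7 m
Total distance = 767/14 m

767/14 m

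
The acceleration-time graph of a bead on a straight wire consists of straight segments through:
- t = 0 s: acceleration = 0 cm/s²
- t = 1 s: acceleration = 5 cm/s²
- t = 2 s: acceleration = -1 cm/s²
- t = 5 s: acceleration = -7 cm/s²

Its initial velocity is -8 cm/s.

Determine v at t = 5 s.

Δv equals the area under the a-t graph; then v = v₀ + Δv.
0–1 s: ½(0 + 5)(1) = 2.5 cm/s
1–2 s: ½(5 + -1)(1) = 2 cm/s
2–5 s: ½(-1 + -7)(3) = -12 cm/s
Δv = -7.5 cm/s, so v(5) = -8 + (-7.5) = -15.5 cm/s.

-15.5 cm/s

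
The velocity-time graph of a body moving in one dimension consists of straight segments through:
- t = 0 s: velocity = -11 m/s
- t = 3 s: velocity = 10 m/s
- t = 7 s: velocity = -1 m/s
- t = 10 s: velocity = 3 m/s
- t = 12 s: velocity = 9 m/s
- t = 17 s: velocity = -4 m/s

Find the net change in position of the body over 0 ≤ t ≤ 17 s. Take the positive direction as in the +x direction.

44 m

Displacement is the signed area under the v-t curve.
0–3 s: ½(-11 + 10)(3) = -1.5 m
3–7 s: ½(10 + -1)(4) = 18 m
7–10 s: ½(-1 + 3)(3) = 3 m
10–12 s: ½(3 + 9)(2) = 12 m
12–17 s: ½(9 + -4)(5) = 12.5 m
Net displacement = 44 m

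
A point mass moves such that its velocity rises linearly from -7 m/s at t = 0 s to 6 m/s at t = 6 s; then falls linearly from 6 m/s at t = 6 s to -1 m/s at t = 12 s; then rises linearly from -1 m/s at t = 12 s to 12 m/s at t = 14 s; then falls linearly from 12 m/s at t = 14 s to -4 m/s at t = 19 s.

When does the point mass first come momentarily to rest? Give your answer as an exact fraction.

t = 42/13 s

v changes sign on 0–6 s (from -7 to 6); the graph is linear there, so v = 0 at t = 0 + (7)·(6 − 0)/(6 − -7) = 42/13 s.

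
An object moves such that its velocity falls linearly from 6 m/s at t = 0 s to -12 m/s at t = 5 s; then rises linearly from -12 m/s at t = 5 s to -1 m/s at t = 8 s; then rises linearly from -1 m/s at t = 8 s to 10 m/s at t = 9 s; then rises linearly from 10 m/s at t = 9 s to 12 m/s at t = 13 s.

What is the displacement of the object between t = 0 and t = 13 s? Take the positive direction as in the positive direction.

14 m

Net displacement equals the area under the velocity-time graph (areas below the axis count negative).
0–5 s: ½(6 + -12)(5) = -15 m
5–8 s: ½(-12 + -1)(3) = -19.5 m
8–9 s: ½(-1 + 10)(1) = 4.5 m
9–13 s: ½(10 + 12)(4) = 44 m
Net displacement = 14 m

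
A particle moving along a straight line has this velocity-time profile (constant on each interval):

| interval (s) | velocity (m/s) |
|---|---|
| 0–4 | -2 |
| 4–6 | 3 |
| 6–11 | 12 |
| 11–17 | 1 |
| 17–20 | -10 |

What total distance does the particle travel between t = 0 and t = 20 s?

Total distance travelled is ∫|v| dt — sum the magnitudes of each area piece.
0–4 s: |-2| × 4 = 8 m
4–6 s: |3| × 2 = 6 m
6–11 s: |12| × 5 = 60 m
11–17 s: |1| × 6 = 6 m
17–20 s: |-10| × 3 = 30 m
Total distance = 110 m

110 m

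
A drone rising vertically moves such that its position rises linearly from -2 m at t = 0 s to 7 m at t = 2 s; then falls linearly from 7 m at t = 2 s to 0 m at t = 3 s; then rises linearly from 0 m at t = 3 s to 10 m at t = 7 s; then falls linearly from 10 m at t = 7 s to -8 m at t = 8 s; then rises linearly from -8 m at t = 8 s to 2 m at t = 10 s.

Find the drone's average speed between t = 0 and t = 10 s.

Average speed = (total path length)/(elapsed time); on a piecewise-linear x-t graph the path length is Σ|Δx|.
0–2 s: |Δx| = |7 − -2| = 9 m
2–3 s: |Δx| = |0 − 7| = 7 m
3–7 s: |Δx| = |10 − 0| = 10 m
7–8 s: |Δx| = |-8 − 10| = 18 m
8–10 s: |Δx| = |2 − -8| = 10 m
Total path = 54 m; average speed = 54/10 = 5.4 m/s.

5.4 m/s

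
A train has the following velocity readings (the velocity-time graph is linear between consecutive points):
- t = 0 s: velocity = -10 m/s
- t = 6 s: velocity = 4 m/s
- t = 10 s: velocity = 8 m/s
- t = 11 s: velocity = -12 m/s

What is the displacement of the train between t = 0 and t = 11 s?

4 m

Displacement is the signed area under the v-t curve.
0–6 s: ½(-10 + 4)(6) = -18 m
6–10 s: ½(4 + 8)(4) = 24 m
10–11 s: ½(8 + -12)(1) = -2 m
Net displacement = 4 m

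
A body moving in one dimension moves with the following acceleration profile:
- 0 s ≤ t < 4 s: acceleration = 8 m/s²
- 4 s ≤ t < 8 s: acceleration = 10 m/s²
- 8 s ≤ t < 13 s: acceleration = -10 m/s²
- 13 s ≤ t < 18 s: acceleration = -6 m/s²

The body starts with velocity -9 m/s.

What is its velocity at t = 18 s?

-17 m/s

Δv equals the area under the a-t graph; then v = v₀ + Δv.
0–4 s: 8 × 4 = 32 m/s
4–8 s: 10 × 4 = 40 m/s
8–13 s: -10 × 5 = -50 m/s
13–18 s: -6 × 5 = -30 m/s
Δv = -8 m/s, so v(18) = -9 + (-8) = -17 m/s.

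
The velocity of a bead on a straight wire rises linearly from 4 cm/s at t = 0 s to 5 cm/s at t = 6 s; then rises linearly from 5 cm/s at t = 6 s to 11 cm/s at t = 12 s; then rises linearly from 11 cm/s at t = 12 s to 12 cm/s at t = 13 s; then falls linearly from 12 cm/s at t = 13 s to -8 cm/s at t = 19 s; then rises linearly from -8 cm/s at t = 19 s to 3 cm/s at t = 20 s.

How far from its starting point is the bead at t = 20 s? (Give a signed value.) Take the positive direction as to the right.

96 cm

Displacement is the signed area under the v-t curve.
0–6 s: ½(4 + 5)(6) = 27 cm
6–12 s: ½(5 + 11)(6) = 48 cm
12–13 s: ½(11 + 12)(1) = 11.5 cm
13–19 s: ½(12 + -8)(6) = 12 cm
19–20 s: ½(-8 + 3)(1) = -2.5 cm
Net displacement = 96 cm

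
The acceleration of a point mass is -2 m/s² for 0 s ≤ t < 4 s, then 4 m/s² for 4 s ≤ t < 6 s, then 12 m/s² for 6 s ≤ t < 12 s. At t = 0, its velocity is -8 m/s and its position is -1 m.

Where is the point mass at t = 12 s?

On each constant-a segment, Δv = aΔt and Δx = v₀Δt + ½aΔt²; chain segment to segment.
0–4 s: v starts -8 m/s; Δx = -8·4 + ½·-2·4² = -48 m; v ends -16 m/s.
4–6 s: v starts -16 m/s; Δx = -16·2 + ½·4·2² = -24 m; v ends -8 m/s.
6–12 s: v starts -8 m/s; Δx = -8·6 + ½·12·6² = 168 m; v ends 64 m/s.
x(12) = -1 + Σ Δx = 95 m.

95 m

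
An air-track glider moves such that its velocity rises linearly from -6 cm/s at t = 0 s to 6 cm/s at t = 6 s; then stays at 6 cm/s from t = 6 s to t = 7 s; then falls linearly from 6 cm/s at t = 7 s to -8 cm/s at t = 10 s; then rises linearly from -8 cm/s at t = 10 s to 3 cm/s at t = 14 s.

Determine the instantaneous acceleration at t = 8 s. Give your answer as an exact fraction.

Acceleration is the slope of the v-t graph on 7–10 s: (-8 − 6)/(10 − 7) = -14/3 cm/s².

-14/3 cm/s²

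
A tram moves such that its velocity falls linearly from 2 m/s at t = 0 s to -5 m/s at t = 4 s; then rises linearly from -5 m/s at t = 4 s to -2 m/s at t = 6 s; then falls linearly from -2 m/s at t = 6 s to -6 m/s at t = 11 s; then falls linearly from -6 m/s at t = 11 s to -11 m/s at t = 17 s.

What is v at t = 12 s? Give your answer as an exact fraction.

On 11–17 s the graph is linear from -6 to -11 m/s: v(12) = -6 + (-11 − -6)·(12 − 11)/(17 − 11) = -41/6 m/s.

-41/6 m/s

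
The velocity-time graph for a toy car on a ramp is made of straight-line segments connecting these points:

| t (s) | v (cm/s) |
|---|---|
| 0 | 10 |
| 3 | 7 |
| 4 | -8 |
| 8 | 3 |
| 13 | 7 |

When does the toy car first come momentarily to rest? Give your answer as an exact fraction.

v changes sign on 3–4 s (from 7 to -8); the graph is linear there, so v = 0 at t = 3 + (-7)·(4 − 3)/(-8 − 7) = 52/15 s.

t = 52/15 s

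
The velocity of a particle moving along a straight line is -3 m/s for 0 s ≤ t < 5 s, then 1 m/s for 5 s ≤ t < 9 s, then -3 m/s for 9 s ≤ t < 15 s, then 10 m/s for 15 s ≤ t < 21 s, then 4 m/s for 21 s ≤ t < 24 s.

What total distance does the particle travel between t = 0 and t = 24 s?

Distance (not displacement) is the total path length: add the absolute areas under v-t.
0–5 s: |-3| × 5 = 15 m
5–9 s: |1| × 4 = 4 m
9–15 s: |-3| × 6 = 18 m
15–21 s: |10| × 6 = 60 m
21–24 s: |4| × 3 = 12 m
Total distance = 109 m

109 m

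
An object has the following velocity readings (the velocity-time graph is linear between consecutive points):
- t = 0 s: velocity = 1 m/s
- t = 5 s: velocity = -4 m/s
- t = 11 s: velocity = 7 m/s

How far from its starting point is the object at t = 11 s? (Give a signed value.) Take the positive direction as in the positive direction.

1.5 m

Displacement is the signed area under the v-t curve.
0–5 s: ½(1 + -4)(5) = -7.5 m
5–11 s: ½(-4 + 7)(6) = 9 m
Net displacement = 1.5 m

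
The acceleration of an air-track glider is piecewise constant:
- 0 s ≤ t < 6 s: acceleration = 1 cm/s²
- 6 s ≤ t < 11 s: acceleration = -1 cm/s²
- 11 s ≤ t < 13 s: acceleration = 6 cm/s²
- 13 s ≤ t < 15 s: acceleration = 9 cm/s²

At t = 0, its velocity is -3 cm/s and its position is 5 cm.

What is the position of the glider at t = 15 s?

On each constant-a segment, Δv = aΔt and Δx = v₀Δt + ½aΔt²; chain segment to segment.
0–6 s: v starts -3 cm/s; Δx = -3·6 + ½·1·6² = 0 cm; v ends 3 cm/s.
6–11 s: v starts 3 cm/s; Δx = 3·5 + ½·-1·5² = 2.5 cm; v ends -2 cm/s.
11–13 s: v starts -2 cm/s; Δx = -2·2 + ½·6·2² = 8 cm; v ends 10 cm/s.
13–15 s: v starts 10 cm/s; Δx = 10·2 + ½·9·2² = 38 cm; v ends 28 cm/s.
x(15) = 5 + Σ Δx = 53.5 cm.

53.5 cm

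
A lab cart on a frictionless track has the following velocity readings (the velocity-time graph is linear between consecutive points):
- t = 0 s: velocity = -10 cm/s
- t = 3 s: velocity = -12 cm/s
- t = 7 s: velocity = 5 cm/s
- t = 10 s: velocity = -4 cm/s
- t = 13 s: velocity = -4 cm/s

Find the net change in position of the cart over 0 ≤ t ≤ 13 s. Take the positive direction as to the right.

-57.5 cm

Displacement is the signed area under the v-t curve.
0–3 s: ½(-10 + -12)(3) = -33 cm
3–7 s: ½(-12 + 5)(4) = -14 cm
7–10 s: ½(5 + -4)(3) = 1.5 cm
10–13 s: -4 × 3 = -12 cm
Net displacement = -57.5 cm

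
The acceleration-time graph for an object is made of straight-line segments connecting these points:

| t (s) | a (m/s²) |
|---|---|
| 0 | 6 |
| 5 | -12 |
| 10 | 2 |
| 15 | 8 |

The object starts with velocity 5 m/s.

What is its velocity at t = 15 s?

-10 m/s

Δv equals the area under the a-t graph; then v = v₀ + Δv.
0–5 s: ½(6 + -12)(5) = -15 m/s
5–10 s: ½(-12 + 2)(5) = -25 m/s
10–15 s: ½(2 + 8)(5) = 25 m/s
Δv = -15 m/s, so v(15) = 5 + (-15) = -10 m/s.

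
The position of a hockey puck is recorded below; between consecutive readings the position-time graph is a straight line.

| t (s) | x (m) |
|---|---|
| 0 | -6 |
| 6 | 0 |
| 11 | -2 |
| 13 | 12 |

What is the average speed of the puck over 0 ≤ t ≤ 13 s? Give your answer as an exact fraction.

22/13 m/s

Average speed = (total path length)/(elapsed time); on a piecewise-linear x-t graph the path length is Σ|Δx|.
0–6 s: |Δx| = |0 − -6| = 6 m
6–11 s: |Δx| = |-2 − 0| = 2 m
11–13 s: |Δx| = |12 − -2| = 14 m
Total path = 22 m; average speed = 22/13 = 22/13 m/s.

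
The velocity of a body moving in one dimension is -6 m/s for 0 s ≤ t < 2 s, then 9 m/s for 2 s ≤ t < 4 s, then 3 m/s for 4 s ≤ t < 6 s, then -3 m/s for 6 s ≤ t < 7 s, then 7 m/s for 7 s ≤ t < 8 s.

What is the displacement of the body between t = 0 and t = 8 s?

16 m

Net displacement equals the area under the velocity-time graph (areas below the axis count negative).
0–2 s: -6 × 2 = -12 m
2–4 s: 9 × 2 = 18 m
4–6 s: 3 × 2 = 6 m
6–7 s: -3 × 1 = -3 m
7–8 s: 7 × 1 = 7 m
Net displacement = 16 m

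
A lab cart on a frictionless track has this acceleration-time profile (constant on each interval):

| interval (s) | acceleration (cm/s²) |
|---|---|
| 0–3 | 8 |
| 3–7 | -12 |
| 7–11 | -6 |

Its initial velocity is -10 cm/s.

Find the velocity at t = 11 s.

-58 cm/s

Δv equals the area under the a-t graph; then v = v₀ + Δv.
0–3 s: 8 × 3 = 24 cm/s
3–7 s: -12 × 4 = -48 cm/s
7–11 s: -6 × 4 = -24 cm/s
Δv = -48 cm/s, so v(11) = -10 + (-48) = -58 cm/s.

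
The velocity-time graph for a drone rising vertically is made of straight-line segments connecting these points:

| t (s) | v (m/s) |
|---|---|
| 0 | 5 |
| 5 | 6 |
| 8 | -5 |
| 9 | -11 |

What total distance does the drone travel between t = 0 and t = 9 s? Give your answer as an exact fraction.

482/11 m

Total distance travelled is ∫|v| dt — sum the magnitudes of each area piece.
0–5 s: |½(5 + 6)(5)| = 27.5 m
5–8 s: v = 0 at t = 73/11 s; triangle areas 54/11 + 75/22 = 183/22 m
8–9 s: |½(-5 + -11)(1)| = 8 m
Total distance = 482/11 m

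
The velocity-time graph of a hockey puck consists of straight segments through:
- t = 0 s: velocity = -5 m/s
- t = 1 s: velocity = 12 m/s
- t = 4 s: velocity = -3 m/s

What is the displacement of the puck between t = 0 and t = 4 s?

Net displacement equals the area under the velocity-time graph (areas below the axis count negative).
0–1 s: ½(-5 + 12)(1) = 3.5 m
1–4 s: ½(12 + -3)(3) = 13.5 m
Net displacement = 17 m

17 m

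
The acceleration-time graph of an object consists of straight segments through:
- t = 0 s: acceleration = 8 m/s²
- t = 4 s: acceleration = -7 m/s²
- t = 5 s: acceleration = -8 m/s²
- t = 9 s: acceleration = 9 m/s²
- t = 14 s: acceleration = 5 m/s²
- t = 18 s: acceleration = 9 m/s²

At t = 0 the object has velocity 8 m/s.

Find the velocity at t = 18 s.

Δv equals the area under the a-t graph; then v = v₀ + Δv.
0–4 s: ½(8 + -7)(4) = 2 m/s
4–5 s: ½(-7 + -8)(1) = -7.5 m/s
5–9 s: ½(-8 + 9)(4) = 2 m/s
9–14 s: ½(9 + 5)(5) = 35 m/s
14–18 s: ½(5 + 9)(4) = 28 m/s
Δv = 59.5 m/s, so v(18) = 8 + (59.5) = 67.5 m/s.

67.5 m/s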